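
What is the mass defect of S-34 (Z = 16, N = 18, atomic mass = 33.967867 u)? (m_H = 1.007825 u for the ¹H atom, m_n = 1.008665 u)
Δm = Z·m_H + N·m_n − M = 0.3133 u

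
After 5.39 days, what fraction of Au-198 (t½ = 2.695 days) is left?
N/N₀ = (1/2)^(t/t½) = 0.25 = 25%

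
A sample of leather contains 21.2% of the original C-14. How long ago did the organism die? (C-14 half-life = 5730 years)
Age = t½ × log₂(1/ratio) = 12820 years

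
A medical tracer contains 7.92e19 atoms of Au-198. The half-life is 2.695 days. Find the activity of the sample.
A = λN = 2.037e19 decays/day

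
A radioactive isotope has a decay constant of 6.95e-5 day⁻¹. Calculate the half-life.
t½ = ln(2)/λ = 9973 days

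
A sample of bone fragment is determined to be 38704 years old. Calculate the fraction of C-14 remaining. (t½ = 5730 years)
N/N₀ = (1/2)^(t/t½) = 0.009261 = 0.926%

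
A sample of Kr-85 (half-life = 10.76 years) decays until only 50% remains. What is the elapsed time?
t = t½ × log₂(N₀/N) = 10.76 years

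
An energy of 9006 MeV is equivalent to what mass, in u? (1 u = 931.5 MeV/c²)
m = E/c² = 9.668 u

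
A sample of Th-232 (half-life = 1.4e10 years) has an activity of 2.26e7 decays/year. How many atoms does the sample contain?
N = A/λ = 4.565e17 atoms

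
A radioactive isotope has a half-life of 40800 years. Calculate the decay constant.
λ = ln(2)/t½ = 1.699e-5 year⁻¹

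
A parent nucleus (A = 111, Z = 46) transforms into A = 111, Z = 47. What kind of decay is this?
ΔA = 0, ΔZ = +1 ⇒ beta-minus decay (β⁻)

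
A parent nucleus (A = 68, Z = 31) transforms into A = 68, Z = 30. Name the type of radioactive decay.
ΔA = 0, ΔZ = -1 ⇒ beta-plus decay (β⁺) or electron capture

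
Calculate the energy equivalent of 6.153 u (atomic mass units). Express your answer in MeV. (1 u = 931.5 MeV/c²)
E = mc² = 5732 MeV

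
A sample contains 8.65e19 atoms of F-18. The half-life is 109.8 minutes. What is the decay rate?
A = λN = 5.461e17 decays/minute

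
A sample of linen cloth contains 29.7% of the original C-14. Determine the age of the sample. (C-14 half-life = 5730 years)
Age = t½ × log₂(1/ratio) = 10040 years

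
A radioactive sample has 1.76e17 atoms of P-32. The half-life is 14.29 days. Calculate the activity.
A = λN = 8.537e15 decays/day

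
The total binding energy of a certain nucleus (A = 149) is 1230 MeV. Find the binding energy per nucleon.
B.E./A = 1230/149 = 8.255 MeV/nucleon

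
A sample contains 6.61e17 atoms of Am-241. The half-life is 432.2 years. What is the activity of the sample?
A = λN = 1.06e15 decays/year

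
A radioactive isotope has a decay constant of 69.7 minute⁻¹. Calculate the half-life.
t½ = ln(2)/λ = 0.009945 minutes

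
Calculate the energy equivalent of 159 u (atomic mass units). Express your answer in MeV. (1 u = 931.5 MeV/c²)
E = mc² = 1.481e5 MeV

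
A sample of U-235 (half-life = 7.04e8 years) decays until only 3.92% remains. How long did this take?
t = t½ × log₂(N₀/N) = 3.29e9 years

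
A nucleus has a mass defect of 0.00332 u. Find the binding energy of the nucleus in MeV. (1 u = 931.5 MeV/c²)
B.E. = Δm × 931.5 = 3.093 MeV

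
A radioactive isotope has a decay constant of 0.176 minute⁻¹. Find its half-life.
t½ = ln(2)/λ = 3.938 minutes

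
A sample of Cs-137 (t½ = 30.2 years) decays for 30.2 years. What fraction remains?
N/N₀ = (1/2)^(t/t½) = 0.5 = 50%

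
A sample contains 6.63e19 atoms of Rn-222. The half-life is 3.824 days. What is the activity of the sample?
A = λN = 1.202e19 decays/day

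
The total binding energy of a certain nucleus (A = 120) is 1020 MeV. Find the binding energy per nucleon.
B.E./A = 1020/120 = 8.5 MeV/nucleon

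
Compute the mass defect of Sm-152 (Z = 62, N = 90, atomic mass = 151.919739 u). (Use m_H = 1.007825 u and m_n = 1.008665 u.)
Δm = Z·m_H + N·m_n − M = 1.345 u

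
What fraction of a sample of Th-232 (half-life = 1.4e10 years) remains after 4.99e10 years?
N/N₀ = (1/2)^(t/t½) = 0.08454 = 8.45%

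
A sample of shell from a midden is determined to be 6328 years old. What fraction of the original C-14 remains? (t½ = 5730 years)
N/N₀ = (1/2)^(t/t½) = 0.4651 = 46.5%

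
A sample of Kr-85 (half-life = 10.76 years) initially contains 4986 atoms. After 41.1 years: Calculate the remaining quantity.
N = N₀(1/2)^(t/t½) = 353.1 atoms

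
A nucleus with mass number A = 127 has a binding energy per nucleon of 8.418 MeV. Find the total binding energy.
B.E. = 8.418 × 127 = 1069 MeV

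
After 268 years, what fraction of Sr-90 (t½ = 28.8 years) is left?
N/N₀ = (1/2)^(t/t½) = 0.00158 = 0.158%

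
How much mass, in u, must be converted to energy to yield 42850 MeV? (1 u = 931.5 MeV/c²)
m = E/c² = 46 u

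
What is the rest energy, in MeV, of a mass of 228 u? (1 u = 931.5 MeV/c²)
E = mc² = 2.124e5 MeV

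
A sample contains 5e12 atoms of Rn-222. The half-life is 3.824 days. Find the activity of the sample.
A = λN = 9.063e11 decays/day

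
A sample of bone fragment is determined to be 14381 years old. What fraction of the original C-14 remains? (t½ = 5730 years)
N/N₀ = (1/2)^(t/t½) = 0.1756 = 17.6%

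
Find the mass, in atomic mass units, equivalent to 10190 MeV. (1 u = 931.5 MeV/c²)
m = E/c² = 10.94 u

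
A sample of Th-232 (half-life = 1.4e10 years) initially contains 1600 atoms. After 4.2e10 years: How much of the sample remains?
N = N₀(1/2)^(t/t½) = 200 atoms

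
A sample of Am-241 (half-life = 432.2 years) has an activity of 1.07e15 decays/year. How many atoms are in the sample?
N = A/λ = 6.672e17 atoms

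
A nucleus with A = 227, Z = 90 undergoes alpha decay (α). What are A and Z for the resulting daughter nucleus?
Daughter: A = 223, Z = 88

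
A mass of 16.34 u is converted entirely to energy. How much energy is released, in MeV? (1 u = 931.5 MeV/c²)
E = mc² = 15220 MeV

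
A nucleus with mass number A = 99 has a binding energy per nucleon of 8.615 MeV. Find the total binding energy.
B.E. = 8.615 × 99 = 852.9 MeV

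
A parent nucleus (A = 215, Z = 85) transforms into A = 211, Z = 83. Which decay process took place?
ΔA = -4, ΔZ = -2 ⇒ alpha decay (α)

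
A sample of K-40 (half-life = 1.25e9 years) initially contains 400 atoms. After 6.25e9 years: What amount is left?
N = N₀(1/2)^(t/t½) = 12.5 atoms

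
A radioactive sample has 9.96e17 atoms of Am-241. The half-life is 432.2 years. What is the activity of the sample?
A = λN = 1.597e15 decays/year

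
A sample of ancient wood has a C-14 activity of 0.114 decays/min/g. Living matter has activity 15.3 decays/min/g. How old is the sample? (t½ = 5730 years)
Age = t½ × log₂(A₀/A) = 40500 years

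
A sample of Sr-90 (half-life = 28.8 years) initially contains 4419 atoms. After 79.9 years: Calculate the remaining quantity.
N = N₀(1/2)^(t/t½) = 645.9 atoms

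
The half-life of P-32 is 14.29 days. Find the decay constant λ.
λ = ln(2)/t½ = 0.04851 day⁻¹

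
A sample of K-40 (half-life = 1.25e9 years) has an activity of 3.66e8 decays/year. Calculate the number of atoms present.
N = A/λ = 6.6e17 atoms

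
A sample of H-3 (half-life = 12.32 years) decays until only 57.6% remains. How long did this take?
t = t½ × log₂(N₀/N) = 9.805 years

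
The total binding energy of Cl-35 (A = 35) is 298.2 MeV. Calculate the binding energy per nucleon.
B.E./A = 298.2/35 = 8.52 MeV/nucleon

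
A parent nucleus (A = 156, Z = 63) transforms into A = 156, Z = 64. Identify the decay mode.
ΔA = 0, ΔZ = +1 ⇒ beta-minus decay (β⁻)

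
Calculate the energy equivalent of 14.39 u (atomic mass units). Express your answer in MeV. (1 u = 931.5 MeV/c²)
E = mc² = 13400 MeV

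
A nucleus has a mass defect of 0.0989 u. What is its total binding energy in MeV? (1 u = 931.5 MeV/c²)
B.E. = Δm × 931.5 = 92.13 MeV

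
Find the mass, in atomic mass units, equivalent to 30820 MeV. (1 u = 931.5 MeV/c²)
m = E/c² = 33.09 u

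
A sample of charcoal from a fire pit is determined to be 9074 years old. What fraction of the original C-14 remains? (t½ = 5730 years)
N/N₀ = (1/2)^(t/t½) = 0.3336 = 33.4%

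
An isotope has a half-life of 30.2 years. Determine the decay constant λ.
λ = ln(2)/t½ = 0.02295 year⁻¹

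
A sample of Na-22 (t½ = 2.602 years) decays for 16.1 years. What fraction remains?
N/N₀ = (1/2)^(t/t½) = 0.01372 = 1.37%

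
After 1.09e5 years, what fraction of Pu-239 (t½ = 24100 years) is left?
N/N₀ = (1/2)^(t/t½) = 0.0435 = 4.35%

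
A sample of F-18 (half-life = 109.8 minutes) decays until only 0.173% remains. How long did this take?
t = t½ × log₂(N₀/N) = 1007 minutes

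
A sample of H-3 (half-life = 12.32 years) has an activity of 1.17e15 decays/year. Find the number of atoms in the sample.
N = A/λ = 2.08e16 atoms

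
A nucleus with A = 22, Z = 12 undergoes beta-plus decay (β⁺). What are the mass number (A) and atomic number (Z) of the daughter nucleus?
Daughter: A = 22, Z = 11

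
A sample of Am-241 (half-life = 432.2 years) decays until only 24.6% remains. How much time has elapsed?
t = t½ × log₂(N₀/N) = 874.5 years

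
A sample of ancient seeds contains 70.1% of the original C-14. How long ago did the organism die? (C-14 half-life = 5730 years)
Age = t½ × log₂(1/ratio) = 2937 years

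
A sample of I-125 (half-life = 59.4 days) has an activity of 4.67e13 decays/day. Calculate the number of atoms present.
N = A/λ = 4.002e15 atoms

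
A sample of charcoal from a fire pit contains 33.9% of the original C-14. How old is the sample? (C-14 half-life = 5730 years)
Age = t½ × log₂(1/ratio) = 8942 years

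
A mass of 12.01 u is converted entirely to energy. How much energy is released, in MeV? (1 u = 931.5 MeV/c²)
E = mc² = 11190 MeV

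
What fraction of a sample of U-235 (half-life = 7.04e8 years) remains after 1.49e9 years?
N/N₀ = (1/2)^(t/t½) = 0.2306 = 23.1%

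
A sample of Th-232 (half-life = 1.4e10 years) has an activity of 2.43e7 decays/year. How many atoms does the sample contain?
N = A/λ = 4.908e17 atoms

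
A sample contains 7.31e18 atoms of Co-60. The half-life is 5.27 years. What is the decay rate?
A = λN = 9.615e17 decays/year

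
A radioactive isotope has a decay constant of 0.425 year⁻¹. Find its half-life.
t½ = ln(2)/λ = 1.631 years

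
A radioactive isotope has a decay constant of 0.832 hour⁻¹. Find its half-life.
t½ = ln(2)/λ = 0.8331 hours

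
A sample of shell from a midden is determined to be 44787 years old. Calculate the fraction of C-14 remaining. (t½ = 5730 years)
N/N₀ = (1/2)^(t/t½) = 0.004437 = 0.444%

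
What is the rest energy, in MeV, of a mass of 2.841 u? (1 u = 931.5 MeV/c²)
E = mc² = 2646 MeV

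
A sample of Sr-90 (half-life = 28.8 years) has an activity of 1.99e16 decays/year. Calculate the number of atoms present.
N = A/λ = 8.268e17 atoms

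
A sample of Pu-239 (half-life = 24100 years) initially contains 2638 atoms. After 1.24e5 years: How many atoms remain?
N = N₀(1/2)^(t/t½) = 74.54 atoms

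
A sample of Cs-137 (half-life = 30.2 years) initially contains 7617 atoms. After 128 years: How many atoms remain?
N = N₀(1/2)^(t/t½) = 403.5 atoms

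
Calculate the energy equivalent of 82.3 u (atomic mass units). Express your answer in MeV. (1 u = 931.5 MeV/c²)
E = mc² = 76660 MeV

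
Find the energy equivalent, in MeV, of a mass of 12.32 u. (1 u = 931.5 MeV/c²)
E = mc² = 11480 MeV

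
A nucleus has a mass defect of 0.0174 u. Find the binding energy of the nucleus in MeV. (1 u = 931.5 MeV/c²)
B.E. = Δm × 931.5 = 16.21 MeV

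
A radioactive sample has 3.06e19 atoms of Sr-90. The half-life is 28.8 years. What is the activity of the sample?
A = λN = 7.365e17 decays/year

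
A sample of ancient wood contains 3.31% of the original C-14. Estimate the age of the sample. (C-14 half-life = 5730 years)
Age = t½ × log₂(1/ratio) = 28170 years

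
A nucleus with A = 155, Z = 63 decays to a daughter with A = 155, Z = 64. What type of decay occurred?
ΔA = 0, ΔZ = +1 ⇒ beta-minus decay (β⁻)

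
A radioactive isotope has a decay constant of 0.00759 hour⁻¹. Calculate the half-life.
t½ = ln(2)/λ = 91.32 hours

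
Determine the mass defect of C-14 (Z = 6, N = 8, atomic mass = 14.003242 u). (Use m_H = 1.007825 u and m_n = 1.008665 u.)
Δm = Z·m_H + N·m_n − M = 0.113 u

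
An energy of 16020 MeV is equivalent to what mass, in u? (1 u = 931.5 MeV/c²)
m = E/c² = 17.2 u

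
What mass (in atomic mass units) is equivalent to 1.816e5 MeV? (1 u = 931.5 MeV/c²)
m = E/c² = 195 u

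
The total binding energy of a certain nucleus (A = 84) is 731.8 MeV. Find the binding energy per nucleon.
B.E./A = 731.8/84 = 8.712 MeV/nucleon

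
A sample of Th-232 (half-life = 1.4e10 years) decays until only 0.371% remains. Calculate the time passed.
t = t½ × log₂(N₀/N) = 1.13e11 years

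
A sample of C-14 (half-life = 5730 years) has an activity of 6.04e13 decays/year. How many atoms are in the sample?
N = A/λ = 4.993e17 atoms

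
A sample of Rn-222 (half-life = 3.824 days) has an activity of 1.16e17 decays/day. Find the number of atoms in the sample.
N = A/λ = 6.4e17 atoms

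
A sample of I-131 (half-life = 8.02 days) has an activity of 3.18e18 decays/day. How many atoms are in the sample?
N = A/λ = 3.679e19 atoms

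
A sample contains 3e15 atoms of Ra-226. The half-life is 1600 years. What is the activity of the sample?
A = λN = 1.3e12 decays/year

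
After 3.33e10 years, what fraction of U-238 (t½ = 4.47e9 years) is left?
N/N₀ = (1/2)^(t/t½) = 0.00572 = 0.572%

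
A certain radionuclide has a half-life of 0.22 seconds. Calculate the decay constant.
λ = ln(2)/t½ = 3.151 second⁻¹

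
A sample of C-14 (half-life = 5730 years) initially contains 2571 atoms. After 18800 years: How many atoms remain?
N = N₀(1/2)^(t/t½) = 264.5 atoms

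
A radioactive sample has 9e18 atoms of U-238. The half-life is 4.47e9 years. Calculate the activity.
A = λN = 1.396e9 decays/year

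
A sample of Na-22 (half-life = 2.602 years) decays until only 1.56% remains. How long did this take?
t = t½ × log₂(N₀/N) = 15.62 years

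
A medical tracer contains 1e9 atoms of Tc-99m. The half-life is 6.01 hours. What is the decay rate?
A = λN = 1.153e8 decays/hour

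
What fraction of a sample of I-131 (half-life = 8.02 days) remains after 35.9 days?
N/N₀ = (1/2)^(t/t½) = 0.04493 = 4.49%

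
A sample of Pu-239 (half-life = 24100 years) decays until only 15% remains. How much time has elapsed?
t = t½ × log₂(N₀/N) = 65960 years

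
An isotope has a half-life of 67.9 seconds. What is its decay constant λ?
λ = ln(2)/t½ = 0.01021 second⁻¹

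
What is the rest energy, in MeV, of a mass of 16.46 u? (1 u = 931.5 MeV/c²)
E = mc² = 15330 MeV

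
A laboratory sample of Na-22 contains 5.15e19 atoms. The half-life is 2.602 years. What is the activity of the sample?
A = λN = 1.372e19 decays/year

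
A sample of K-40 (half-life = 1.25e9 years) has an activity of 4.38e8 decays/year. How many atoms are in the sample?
N = A/λ = 7.899e17 atoms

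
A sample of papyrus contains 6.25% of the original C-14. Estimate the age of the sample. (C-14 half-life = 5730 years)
Age = t½ × log₂(1/ratio) = 22920 years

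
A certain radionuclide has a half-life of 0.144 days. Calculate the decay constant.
λ = ln(2)/t½ = 4.814 day⁻¹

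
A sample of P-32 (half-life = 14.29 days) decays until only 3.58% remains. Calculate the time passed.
t = t½ × log₂(N₀/N) = 68.65 days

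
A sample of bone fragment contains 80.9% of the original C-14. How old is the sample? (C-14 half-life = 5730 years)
Age = t½ × log₂(1/ratio) = 1752 years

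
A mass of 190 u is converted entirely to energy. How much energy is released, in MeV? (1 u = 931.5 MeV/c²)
E = mc² = 1.77e5 MeV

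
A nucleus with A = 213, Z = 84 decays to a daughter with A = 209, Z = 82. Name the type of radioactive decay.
ΔA = -4, ΔZ = -2 ⇒ alpha decay (α)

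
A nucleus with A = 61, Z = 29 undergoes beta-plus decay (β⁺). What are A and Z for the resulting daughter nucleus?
Daughter: A = 61, Z = 28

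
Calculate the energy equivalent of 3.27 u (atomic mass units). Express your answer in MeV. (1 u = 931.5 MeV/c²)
E = mc² = 3046 MeV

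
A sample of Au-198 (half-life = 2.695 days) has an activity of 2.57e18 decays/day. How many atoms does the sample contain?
N = A/λ = 9.992e18 atoms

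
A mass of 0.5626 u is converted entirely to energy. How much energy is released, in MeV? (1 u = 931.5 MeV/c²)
E = mc² = 524.1 MeV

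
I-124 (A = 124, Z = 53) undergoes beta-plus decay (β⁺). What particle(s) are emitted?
β⁺: positron (e⁺) + neutrino (νₑ)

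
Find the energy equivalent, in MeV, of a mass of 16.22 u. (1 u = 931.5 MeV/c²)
E = mc² = 15110 MeV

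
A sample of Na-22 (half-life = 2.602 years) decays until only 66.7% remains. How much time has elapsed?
t = t½ × log₂(N₀/N) = 1.52 years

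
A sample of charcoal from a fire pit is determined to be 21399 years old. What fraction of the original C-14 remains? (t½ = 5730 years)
N/N₀ = (1/2)^(t/t½) = 0.07513 = 7.51%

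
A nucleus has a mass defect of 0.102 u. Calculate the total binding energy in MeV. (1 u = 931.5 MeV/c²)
B.E. = Δm × 931.5 = 95.01 MeV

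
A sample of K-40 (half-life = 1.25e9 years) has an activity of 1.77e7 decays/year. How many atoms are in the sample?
N = A/λ = 3.192e16 atoms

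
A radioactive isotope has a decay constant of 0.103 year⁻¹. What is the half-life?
t½ = ln(2)/λ = 6.73 years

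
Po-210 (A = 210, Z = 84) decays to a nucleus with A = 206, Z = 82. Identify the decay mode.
ΔA = -4, ΔZ = -2 ⇒ alpha decay (α)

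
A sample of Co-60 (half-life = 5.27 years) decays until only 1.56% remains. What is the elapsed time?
t = t½ × log₂(N₀/N) = 31.63 years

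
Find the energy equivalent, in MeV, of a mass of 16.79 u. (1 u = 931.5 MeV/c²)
E = mc² = 15640 MeV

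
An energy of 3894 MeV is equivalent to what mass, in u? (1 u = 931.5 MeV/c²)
m = E/c² = 4.18 u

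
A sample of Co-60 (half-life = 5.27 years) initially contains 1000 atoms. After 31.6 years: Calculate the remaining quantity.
N = N₀(1/2)^(t/t½) = 15.67 atoms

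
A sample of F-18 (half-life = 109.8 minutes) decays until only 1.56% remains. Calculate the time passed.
t = t½ × log₂(N₀/N) = 659.1 minutes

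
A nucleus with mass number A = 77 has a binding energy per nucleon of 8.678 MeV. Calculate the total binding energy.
B.E. = 8.678 × 77 = 668.2 MeV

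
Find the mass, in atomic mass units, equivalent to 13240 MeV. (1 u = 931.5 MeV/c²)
m = E/c² = 14.21 u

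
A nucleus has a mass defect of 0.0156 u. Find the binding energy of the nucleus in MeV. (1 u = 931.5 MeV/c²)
B.E. = Δm × 931.5 = 14.53 MeV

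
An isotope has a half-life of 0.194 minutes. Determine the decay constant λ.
λ = ln(2)/t½ = 3.573 minute⁻¹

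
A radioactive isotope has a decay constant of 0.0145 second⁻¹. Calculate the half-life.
t½ = ln(2)/λ = 47.8 seconds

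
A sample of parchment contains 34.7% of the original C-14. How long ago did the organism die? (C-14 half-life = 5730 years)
Age = t½ × log₂(1/ratio) = 8750 years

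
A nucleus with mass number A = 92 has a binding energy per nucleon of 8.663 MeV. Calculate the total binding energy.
B.E. = 8.663 × 92 = 797 MeV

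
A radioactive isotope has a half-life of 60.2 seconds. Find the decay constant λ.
λ = ln(2)/t½ = 0.01151 second⁻¹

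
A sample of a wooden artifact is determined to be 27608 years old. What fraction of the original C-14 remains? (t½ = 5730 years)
N/N₀ = (1/2)^(t/t½) = 0.03545 = 3.54%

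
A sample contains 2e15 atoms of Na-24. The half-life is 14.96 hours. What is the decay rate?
A = λN = 9.267e13 decays/hour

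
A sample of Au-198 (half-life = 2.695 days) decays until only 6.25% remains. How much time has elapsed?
t = t½ × log₂(N₀/N) = 10.78 days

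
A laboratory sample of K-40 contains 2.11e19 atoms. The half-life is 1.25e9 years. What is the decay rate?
A = λN = 1.17e10 decays/year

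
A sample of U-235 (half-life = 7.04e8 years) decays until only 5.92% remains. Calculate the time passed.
t = t½ × log₂(N₀/N) = 2.871e9 years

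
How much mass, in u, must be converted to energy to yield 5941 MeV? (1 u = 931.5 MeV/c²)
m = E/c² = 6.378 u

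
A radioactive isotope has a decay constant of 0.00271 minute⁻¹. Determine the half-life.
t½ = ln(2)/λ = 255.8 minutes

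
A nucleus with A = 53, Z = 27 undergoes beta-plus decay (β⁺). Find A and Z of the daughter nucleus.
Daughter: A = 53, Z = 26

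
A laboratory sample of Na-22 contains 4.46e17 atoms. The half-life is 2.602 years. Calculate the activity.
A = λN = 1.188e17 decays/year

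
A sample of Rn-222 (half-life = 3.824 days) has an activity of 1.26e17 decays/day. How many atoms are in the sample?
N = A/λ = 6.951e17 atoms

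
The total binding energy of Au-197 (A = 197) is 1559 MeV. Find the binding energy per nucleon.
B.E./A = 1559/197 = 7.914 MeV/nucleon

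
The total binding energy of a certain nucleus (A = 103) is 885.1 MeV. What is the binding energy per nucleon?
B.E./A = 885.1/103 = 8.593 MeV/nucleon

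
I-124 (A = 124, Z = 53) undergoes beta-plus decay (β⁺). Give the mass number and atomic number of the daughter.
Daughter: A = 124, Z = 52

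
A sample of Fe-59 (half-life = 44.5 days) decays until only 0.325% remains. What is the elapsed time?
t = t½ × log₂(N₀/N) = 367.8 days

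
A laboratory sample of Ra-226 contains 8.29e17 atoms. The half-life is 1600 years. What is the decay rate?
A = λN = 3.591e14 decays/year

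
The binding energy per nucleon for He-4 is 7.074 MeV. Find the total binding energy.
B.E. = 7.074 × 4 = 28.3 MeV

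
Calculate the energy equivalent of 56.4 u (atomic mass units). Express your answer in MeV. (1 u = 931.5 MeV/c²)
E = mc² = 52540 MeV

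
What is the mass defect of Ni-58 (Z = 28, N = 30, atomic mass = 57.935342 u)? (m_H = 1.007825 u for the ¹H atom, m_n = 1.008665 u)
Δm = Z·m_H + N·m_n − M = 0.5437 u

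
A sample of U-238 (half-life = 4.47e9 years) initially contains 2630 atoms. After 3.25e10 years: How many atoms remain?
N = N₀(1/2)^(t/t½) = 17.03 atoms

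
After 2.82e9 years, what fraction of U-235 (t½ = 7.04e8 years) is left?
N/N₀ = (1/2)^(t/t½) = 0.06225 = 6.23%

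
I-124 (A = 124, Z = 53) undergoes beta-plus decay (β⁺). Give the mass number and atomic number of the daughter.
Daughter: A = 124, Z = 52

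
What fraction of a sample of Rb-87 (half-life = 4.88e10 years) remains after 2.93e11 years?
N/N₀ = (1/2)^(t/t½) = 0.01558 = 1.56%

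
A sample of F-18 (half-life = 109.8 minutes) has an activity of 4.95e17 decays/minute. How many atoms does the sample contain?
N = A/λ = 7.841e19 atoms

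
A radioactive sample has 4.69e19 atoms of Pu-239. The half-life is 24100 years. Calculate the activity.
A = λN = 1.349e15 decays/year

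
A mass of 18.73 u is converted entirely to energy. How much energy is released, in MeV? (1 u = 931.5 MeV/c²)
E = mc² = 17450 MeV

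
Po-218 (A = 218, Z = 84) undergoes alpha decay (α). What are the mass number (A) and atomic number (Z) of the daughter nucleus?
Daughter: A = 214, Z = 82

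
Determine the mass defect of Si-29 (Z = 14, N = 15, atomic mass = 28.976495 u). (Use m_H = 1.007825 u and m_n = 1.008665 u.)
Δm = Z·m_H + N·m_n − M = 0.263 u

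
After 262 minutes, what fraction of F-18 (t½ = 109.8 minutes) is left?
N/N₀ = (1/2)^(t/t½) = 0.1913 = 19.1%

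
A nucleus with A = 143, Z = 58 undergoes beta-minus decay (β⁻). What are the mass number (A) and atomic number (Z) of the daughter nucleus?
Daughter: A = 143, Z = 59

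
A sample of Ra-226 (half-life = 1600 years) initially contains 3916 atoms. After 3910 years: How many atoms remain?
N = N₀(1/2)^(t/t½) = 719.8 atoms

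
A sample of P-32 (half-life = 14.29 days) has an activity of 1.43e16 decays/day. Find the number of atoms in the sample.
N = A/λ = 2.948e17 atoms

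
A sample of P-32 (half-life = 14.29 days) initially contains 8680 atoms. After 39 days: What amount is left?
N = N₀(1/2)^(t/t½) = 1309 atoms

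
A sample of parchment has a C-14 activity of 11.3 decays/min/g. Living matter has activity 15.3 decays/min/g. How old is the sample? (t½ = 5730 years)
Age = t½ × log₂(A₀/A) = 2505 years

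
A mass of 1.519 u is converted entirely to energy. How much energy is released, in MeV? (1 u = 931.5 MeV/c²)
E = mc² = 1415 MeV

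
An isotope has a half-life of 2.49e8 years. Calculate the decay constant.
λ = ln(2)/t½ = 2.784e-9 year⁻¹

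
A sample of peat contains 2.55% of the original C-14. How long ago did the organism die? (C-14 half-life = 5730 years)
Age = t½ × log₂(1/ratio) = 30330 years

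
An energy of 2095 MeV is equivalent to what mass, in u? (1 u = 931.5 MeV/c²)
m = E/c² = 2.249 u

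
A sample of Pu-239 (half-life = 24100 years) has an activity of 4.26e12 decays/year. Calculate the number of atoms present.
N = A/λ = 1.481e17 atoms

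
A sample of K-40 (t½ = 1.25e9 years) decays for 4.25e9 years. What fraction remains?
N/N₀ = (1/2)^(t/t½) = 0.09473 = 9.47%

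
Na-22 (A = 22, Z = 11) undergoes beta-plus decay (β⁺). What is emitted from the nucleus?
β⁺: positron (e⁺) + neutrino (νₑ)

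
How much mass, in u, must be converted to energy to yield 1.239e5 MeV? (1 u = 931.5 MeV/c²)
m = E/c² = 133 u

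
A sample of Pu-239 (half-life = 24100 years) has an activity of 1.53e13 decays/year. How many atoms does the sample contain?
N = A/λ = 5.32e17 atoms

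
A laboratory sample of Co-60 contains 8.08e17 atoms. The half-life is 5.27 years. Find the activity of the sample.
A = λN = 1.063e17 decays/year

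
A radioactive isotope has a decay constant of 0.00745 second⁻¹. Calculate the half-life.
t½ = ln(2)/λ = 93.04 seconds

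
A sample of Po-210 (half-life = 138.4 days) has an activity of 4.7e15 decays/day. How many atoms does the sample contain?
N = A/λ = 9.384e17 atoms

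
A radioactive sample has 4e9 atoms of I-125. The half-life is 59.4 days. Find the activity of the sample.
A = λN = 4.668e7 decays/day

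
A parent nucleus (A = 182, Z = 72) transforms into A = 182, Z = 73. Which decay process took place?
ΔA = 0, ΔZ = +1 ⇒ beta-minus decay (β⁻)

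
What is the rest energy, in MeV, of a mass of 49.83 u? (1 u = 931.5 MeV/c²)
E = mc² = 46420 MeV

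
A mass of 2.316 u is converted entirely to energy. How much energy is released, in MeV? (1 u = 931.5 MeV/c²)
E = mc² = 2157 MeV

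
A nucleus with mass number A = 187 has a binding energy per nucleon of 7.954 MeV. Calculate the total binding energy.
B.E. = 7.954 × 187 = 1487 MeV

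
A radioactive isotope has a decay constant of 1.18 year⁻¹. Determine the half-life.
t½ = ln(2)/λ = 0.5874 years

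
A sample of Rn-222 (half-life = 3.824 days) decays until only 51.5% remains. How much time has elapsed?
t = t½ × log₂(N₀/N) = 3.661 days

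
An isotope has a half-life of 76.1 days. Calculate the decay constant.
λ = ln(2)/t½ = 0.009108 day⁻¹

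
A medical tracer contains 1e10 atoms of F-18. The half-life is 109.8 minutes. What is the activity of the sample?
A = λN = 6.313e7 decays/minute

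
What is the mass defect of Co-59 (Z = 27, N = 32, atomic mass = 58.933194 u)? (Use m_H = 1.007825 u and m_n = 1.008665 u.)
Δm = Z·m_H + N·m_n − M = 0.5554 u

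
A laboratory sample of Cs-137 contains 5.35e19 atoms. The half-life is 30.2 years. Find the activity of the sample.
A = λN = 1.228e18 decays/year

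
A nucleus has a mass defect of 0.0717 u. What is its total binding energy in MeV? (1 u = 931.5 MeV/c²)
B.E. = Δm × 931.5 = 66.79 MeV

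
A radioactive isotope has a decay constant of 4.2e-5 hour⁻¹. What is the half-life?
t½ = ln(2)/λ = 16500 hours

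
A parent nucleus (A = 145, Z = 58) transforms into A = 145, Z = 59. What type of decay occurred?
ΔA = 0, ΔZ = +1 ⇒ beta-minus decay (β⁻)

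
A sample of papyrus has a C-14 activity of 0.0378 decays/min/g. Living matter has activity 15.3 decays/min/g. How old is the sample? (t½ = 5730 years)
Age = t½ × log₂(A₀/A) = 49630 years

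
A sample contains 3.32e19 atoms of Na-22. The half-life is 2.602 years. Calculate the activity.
A = λN = 8.844e18 decays/year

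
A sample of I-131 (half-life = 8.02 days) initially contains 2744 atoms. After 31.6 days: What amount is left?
N = N₀(1/2)^(t/t½) = 178.8 atoms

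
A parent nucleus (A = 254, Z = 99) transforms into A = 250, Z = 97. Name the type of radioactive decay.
ΔA = -4, ΔZ = -2 ⇒ alpha decay (α)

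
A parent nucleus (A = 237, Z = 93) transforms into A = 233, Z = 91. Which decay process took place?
ΔA = -4, ΔZ = -2 ⇒ alpha decay (α)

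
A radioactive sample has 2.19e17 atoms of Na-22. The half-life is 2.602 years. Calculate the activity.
A = λN = 5.834e16 decays/year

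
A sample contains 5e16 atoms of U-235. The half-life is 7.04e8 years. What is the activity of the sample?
A = λN = 4.923e7 decays/year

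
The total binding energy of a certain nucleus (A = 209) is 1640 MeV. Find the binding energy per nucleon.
B.E./A = 1640/209 = 7.847 MeV/nucleon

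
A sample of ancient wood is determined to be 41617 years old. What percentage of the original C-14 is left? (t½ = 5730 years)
N/N₀ = (1/2)^(t/t½) = 0.006511 = 0.651%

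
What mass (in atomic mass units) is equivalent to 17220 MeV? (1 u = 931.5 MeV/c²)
m = E/c² = 18.49 u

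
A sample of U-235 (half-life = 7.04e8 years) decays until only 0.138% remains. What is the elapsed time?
t = t½ × log₂(N₀/N) = 6.689e9 years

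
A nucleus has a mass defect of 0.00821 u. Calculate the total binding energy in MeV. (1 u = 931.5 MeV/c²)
B.E. = Δm × 931.5 = 7.648 MeV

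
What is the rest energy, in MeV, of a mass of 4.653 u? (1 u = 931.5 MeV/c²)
E = mc² = 4334 MeV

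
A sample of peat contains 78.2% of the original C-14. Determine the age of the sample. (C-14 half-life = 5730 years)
Age = t½ × log₂(1/ratio) = 2033 years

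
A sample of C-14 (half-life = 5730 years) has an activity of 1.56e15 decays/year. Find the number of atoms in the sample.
N = A/λ = 1.29e19 atoms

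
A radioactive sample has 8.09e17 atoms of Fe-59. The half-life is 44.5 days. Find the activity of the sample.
A = λN = 1.26e16 decays/day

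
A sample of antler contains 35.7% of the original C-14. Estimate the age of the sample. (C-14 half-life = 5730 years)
Age = t½ × log₂(1/ratio) = 8515 years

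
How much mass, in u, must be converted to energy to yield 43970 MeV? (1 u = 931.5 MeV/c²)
m = E/c² = 47.2 u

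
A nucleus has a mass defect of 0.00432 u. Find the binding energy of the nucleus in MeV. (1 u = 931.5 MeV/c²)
B.E. = Δm × 931.5 = 4.024 MeV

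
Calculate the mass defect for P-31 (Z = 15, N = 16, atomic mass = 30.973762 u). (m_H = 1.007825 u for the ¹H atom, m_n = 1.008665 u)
Δm = Z·m_H + N·m_n − M = 0.2823 u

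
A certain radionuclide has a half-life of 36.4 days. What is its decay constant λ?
λ = ln(2)/t½ = 0.01904 day⁻¹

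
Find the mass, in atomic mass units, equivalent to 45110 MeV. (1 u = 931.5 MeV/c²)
m = E/c² = 48.43 u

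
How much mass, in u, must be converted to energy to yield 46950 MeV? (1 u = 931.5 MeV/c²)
m = E/c² = 50.4 u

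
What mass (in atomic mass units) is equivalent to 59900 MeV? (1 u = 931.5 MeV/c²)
m = E/c² = 64.3 u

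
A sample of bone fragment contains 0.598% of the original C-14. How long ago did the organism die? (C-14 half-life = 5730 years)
Age = t½ × log₂(1/ratio) = 42320 years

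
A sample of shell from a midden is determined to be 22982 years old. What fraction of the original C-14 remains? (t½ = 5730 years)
N/N₀ = (1/2)^(t/t½) = 0.06203 = 6.2%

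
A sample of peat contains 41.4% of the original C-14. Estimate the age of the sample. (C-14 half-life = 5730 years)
Age = t½ × log₂(1/ratio) = 7290 years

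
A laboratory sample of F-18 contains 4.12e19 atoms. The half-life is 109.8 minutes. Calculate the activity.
A = λN = 2.601e17 decays/minute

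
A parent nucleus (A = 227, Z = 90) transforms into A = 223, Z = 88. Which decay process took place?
ΔA = -4, ΔZ = -2 ⇒ alpha decay (α)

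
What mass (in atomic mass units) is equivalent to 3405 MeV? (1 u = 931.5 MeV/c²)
m = E/c² = 3.655 u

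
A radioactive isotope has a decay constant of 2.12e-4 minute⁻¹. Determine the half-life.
t½ = ln(2)/λ = 3270 minutes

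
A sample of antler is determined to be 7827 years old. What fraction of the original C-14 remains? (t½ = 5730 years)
N/N₀ = (1/2)^(t/t½) = 0.388 = 38.8%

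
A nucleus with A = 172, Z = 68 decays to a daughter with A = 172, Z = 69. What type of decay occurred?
ΔA = 0, ΔZ = +1 ⇒ beta-minus decay (β⁻)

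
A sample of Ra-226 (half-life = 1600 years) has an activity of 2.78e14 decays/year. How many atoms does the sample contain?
N = A/λ = 6.417e17 atoms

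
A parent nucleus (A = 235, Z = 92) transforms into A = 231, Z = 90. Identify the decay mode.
ΔA = -4, ΔZ = -2 ⇒ alpha decay (α)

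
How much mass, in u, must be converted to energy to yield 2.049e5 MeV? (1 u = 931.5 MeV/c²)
m = E/c² = 220 u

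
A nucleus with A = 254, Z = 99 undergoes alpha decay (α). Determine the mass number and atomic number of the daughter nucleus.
Daughter: A = 250, Z = 97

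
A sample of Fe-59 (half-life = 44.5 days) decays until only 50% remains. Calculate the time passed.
t = t½ × log₂(N₀/N) = 44.5 days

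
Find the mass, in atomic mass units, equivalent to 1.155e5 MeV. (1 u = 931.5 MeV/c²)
m = E/c² = 124 u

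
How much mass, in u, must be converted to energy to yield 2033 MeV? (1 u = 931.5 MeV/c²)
m = E/c² = 2.183 u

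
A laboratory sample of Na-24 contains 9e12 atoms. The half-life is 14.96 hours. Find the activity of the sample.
A = λN = 4.17e11 decays/hour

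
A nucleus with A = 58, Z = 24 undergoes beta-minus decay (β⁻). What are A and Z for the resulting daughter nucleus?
Daughter: A = 58, Z = 25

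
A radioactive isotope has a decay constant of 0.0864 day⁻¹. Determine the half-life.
t½ = ln(2)/λ = 8.023 days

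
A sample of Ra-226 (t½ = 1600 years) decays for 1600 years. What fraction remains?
N/N₀ = (1/2)^(t/t½) = 0.5 = 50%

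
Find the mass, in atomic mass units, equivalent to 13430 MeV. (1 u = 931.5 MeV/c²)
m = E/c² = 14.42 u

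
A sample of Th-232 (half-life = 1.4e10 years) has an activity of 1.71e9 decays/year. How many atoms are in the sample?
N = A/λ = 3.454e19 atoms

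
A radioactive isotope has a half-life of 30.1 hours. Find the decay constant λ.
λ = ln(2)/t½ = 0.02303 hour⁻¹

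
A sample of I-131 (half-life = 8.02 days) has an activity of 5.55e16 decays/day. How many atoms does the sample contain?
N = A/λ = 6.422e17 atoms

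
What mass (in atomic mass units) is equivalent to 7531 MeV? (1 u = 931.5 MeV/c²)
m = E/c² = 8.085 u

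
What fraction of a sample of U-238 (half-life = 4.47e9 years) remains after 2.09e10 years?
N/N₀ = (1/2)^(t/t½) = 0.03913 = 3.91%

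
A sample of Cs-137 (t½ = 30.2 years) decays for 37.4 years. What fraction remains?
N/N₀ = (1/2)^(t/t½) = 0.4238 = 42.4%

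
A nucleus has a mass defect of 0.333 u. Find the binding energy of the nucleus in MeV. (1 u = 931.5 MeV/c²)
B.E. = Δm × 931.5 = 310.2 MeV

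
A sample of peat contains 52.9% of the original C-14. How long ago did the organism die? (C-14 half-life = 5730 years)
Age = t½ × log₂(1/ratio) = 5264 years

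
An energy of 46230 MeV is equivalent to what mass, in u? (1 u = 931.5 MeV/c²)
m = E/c² = 49.63 u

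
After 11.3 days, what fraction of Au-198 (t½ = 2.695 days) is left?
N/N₀ = (1/2)^(t/t½) = 0.05468 = 5.47%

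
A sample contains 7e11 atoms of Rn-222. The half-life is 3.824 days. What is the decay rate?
A = λN = 1.269e11 decays/day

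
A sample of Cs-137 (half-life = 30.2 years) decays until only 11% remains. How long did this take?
t = t½ × log₂(N₀/N) = 96.17 years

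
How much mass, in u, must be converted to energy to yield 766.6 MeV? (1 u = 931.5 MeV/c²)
m = E/c² = 0.823 u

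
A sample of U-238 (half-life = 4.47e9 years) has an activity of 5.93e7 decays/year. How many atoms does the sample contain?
N = A/λ = 3.824e17 atoms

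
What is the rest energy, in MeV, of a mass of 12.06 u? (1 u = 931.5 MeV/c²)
E = mc² = 11230 MeV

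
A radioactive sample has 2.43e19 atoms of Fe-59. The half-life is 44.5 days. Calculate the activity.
A = λN = 3.785e17 decays/day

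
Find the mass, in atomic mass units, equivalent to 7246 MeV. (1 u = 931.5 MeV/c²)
m = E/c² = 7.779 u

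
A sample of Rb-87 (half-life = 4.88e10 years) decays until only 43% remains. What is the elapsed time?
t = t½ × log₂(N₀/N) = 5.942e10 years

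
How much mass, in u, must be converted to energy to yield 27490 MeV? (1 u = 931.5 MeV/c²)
m = E/c² = 29.51 u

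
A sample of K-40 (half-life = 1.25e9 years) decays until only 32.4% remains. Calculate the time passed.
t = t½ × log₂(N₀/N) = 2.032e9 years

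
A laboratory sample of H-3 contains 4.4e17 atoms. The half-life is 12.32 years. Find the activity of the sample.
A = λN = 2.476e16 decays/year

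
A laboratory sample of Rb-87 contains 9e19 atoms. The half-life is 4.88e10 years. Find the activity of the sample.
A = λN = 1.278e9 decays/year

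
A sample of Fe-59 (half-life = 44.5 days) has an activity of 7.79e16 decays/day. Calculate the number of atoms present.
N = A/λ = 5.001e18 atoms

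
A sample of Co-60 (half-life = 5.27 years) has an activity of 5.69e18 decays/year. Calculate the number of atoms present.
N = A/λ = 4.326e19 atoms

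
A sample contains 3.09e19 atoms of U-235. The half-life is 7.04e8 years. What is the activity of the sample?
A = λN = 3.042e10 decays/year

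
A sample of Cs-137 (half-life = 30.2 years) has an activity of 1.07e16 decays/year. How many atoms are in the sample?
N = A/λ = 4.662e17 atoms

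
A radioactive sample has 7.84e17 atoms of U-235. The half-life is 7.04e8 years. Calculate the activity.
A = λN = 7.719e8 decays/year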